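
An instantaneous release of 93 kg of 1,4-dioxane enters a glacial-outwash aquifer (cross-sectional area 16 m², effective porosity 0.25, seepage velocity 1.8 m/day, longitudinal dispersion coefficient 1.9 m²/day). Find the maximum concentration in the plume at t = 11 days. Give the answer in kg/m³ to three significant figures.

1.43 kg/m³

The peak of an instantaneous 1D plume sits at x = vt; there the Gaussian factor is 1 and C_max = M/(n_e·A·√(4πDt)), where n_e·A is the pore area the mass is dissolved in.
√(4πDt) = √(4π × 1.9 × 11) = 16.21 m, so C_max = 93/(0.25 × 16 × 16.21) = 1.43 kg/m³.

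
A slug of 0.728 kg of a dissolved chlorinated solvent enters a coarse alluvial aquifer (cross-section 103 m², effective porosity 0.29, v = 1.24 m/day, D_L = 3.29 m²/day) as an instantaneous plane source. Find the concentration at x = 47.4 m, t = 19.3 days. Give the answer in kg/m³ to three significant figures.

For an instantaneous plane source, C(x,t) = M/(n_e·A·√(4πDt)) · exp(−(x−vt)²/(4Dt)), with n_e·A the pore (flow) area.
Plume center vt = 1.24 × 19.3 = 23.932 m, so the well at 47.4 m is 23.468 m downgradient of the peak.
√(4πDt) = 28.25 m, giving peak height M/(n_e·A·√(4πDt)) = 0.728/(0.29 × 103 × 28.25) = 0.0008627 kg/m³.
(x−vt)²/(4Dt) = (23.468)²/(4 × 3.29 × 19.3) = 2.168; exp(−2.168) = 0.1144.
C = 0.0008627 × 0.1144 = 9.87e-05 kg/m³.

9.87e-05 kg/m³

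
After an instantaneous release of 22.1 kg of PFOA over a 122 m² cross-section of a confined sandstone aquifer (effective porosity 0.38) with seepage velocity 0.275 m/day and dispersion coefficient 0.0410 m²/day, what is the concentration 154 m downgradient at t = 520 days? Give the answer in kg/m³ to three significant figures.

For an instantaneous plane source, C(x,t) = M/(n_e·A·√(4πDt)) · exp(−(x−vt)²/(4Dt)), with n_e·A the pore (flow) area.
Plume center vt = 0.275 × 520 = 143 m, so the well at 154 m is 11 m downgradient of the peak.
√(4πDt) = 16.37 m, giving peak height M/(n_e·A·√(4πDt)) = 22.1/(0.38 × 122 × 16.37) = 0.02912 kg/m³.
(x−vt)²/(4Dt) = (11)²/(4 × 0.0410 × 520) = 1.419; exp(−1.419) = 0.2420.
C = 0.02912 × 0.2420 = 0.00705 kg/m³.

0.00705 kg/m³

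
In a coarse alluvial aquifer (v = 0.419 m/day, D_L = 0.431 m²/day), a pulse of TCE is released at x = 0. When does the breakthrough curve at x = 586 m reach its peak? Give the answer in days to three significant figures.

1400 days

For the 1D instantaneous-source solution, setting ∂C/∂t = 0 at fixed x gives v²t² + 2Dt − x² = 0, so t = (√(D² + v²x²) − D)/v².
√(D² + v²x²) = √(0.431² + 0.419² × 586²) = 245.5; v² = 0.175561.
t = (245.5 − 0.431)/0.175561 = 1400 days (vs. the pure-advection estimate x/v = 1400 d).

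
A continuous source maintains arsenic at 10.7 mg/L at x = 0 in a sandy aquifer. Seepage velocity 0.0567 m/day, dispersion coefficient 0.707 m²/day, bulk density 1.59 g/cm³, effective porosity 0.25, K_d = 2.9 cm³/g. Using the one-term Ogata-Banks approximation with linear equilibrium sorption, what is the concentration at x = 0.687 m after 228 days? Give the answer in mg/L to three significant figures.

5.33 mg/L

Retardation factor R = 1 + ρ_b·K_d/n = 1 + 1.59 × 2.9/0.25 = 19.44.
Sorption retards both mechanisms: v_R = v/R = 0.002917 m/day, D_R = D/R = 0.03637 m²/day.
v_R·t = 0.002917 × 228 = 0.665076 m; 2√(D_R t) = 5.759 m; argument = (0.687 − 0.665076)/5.759 = 0.003807.
C = C₀ × ½·erfc(0.003807) = 10.7 × 0.4979 = 5.33 mg/L.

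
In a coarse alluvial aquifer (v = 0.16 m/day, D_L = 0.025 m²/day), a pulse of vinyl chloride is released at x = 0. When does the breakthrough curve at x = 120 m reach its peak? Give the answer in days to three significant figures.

749 days

For the 1D instantaneous-source solution, setting ∂C/∂t = 0 at fixed x gives v²t² + 2Dt − x² = 0, so t = (√(D² + v²x²) − D)/v².
√(D² + v²x²) = √(0.025² + 0.16² × 120²) = 19.20; v² = 0.0256.
t = (19.20 − 0.025)/0.0256 = 749 days (vs. the pure-advection estimate x/v = 750 d).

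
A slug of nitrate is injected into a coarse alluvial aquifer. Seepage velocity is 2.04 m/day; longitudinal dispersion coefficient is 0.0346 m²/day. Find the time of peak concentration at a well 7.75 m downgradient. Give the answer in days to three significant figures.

3.79 days

For the 1D instantaneous-source solution, setting ∂C/∂t = 0 at fixed x gives v²t² + 2Dt − x² = 0, so t = (√(D² + v²x²) − D)/v².
√(D² + v²x²) = √(0.0346² + 2.04² × 7.75²) = 15.81; v² = 4.1616.
t = (15.81 − 0.0346)/4.1616 = 3.79 days (vs. the pure-advection estimate x/v = 3.80 d).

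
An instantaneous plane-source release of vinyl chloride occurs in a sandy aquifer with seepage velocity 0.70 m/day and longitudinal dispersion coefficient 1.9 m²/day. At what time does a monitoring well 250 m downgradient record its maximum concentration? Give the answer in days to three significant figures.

For the 1D instantaneous-source solution, setting ∂C/∂t = 0 at fixed x gives v²t² + 2Dt − x² = 0, so t = (√(D² + v²x²) − D)/v².
√(D² + v²x²) = √(1.9² + 0.70² × 250²) = 175.0; v² = 0.49.
t = (175.0 − 1.9)/0.49 = 353 days (vs. the pure-advection estimate x/v = 357 d).

353 days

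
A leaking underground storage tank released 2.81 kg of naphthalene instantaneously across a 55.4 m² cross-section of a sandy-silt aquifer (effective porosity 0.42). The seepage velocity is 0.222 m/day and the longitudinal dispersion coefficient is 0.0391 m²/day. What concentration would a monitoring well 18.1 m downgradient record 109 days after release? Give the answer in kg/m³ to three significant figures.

0.00186 kg/m³

For an instantaneous plane source, C(x,t) = M/(n_e·A·√(4πDt)) · exp(−(x−vt)²/(4Dt)), with n_e·A the pore (flow) area.
Plume center vt = 0.222 × 109 = 24.198 m, so the well at 18.1 m is 6.098 m upgradient of the peak.
√(4πDt) = 7.318 m, giving peak height M/(n_e·A·√(4πDt)) = 2.81/(0.42 × 55.4 × 7.318) = 0.01650 kg/m³.
(x−vt)²/(4Dt) = (-6.098)²/(4 × 0.0391 × 109) = 2.181; exp(−2.181) = 0.1129.
C = 0.01650 × 0.1129 = 0.00186 kg/m³.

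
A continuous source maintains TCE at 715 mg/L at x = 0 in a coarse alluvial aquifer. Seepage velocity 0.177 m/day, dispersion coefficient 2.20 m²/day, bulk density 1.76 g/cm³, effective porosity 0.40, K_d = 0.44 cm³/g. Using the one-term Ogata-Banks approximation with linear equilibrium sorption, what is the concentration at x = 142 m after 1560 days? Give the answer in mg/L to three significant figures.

115 mg/L

Retardation factor R = 1 + ρ_b·K_d/n = 1 + 1.76 × 0.44/0.40 = 2.936.
Sorption retards both mechanisms: v_R = v/R = 0.06029 m/day, D_R = D/R = 0.7493 m²/day.
v_R·t = 0.06029 × 1560 = 94.0524 m; 2√(D_R t) = 68.38 m; argument = (142 − 94.0524)/68.38 = 0.7012.
C = C₀ × ½·erfc(0.7012) = 715 × 0.1607 = 115 mg/L.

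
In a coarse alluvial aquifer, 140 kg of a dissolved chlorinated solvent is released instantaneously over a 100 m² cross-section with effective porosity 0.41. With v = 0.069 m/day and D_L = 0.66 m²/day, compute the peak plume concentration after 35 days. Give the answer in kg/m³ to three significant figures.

The peak of an instantaneous 1D plume sits at x = vt; there the Gaussian factor is 1 and C_max = M/(n_e·A·√(4πDt)), where n_e·A is the pore area the mass is dissolved in.
√(4πDt) = √(4π × 0.66 × 35) = 17.04 m, so C_max = 140/(0.41 × 100 × 17.04) = 0.200 kg/m³.

0.200 kg/m³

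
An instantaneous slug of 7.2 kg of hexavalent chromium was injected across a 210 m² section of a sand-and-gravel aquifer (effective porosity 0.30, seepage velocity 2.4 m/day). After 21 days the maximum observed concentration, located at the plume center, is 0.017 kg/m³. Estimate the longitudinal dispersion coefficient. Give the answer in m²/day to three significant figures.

0.171 m²/day

At the plume center C_max = M/(n_e·A·√(4πDt)), so D = M²/(4πt·(n_e·A·C_max)²).
n_e·A·C_max = 0.30 × 210 × 0.017 = 1.071 kg/m.
D = 7.2²/(4π × 21 × 1.071²) = 0.171 m²/day.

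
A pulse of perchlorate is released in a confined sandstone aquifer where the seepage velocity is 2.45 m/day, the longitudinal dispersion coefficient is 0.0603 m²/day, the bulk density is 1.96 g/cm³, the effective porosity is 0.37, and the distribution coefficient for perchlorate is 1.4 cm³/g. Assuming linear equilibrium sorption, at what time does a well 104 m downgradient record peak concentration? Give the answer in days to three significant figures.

Retardation factor R = 1 + ρ_b·K_d/n = 1 + 1.96 × 1.4/0.37 = 8.416.
Sorption retards both mechanisms: v_R = v/R = 0.2911 m/day, D_R = D/R = 0.007165 m²/day.
Peak time from v_R²t² + 2D_R t − x² = 0: t = (√(D_R² + v_R²x²) − D_R)/v_R².
√(D_R² + v_R²x²) = √(0.007165² + 0.2911² × 104²) = 30.27; v_R² = 0.08474.
t = (30.27 − 0.007165)/0.08474 = 357 days.

357 days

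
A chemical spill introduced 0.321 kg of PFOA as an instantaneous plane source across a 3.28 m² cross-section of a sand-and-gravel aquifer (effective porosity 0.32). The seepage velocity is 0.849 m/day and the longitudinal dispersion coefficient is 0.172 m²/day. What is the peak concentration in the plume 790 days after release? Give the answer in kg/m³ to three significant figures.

0.00740 kg/m³

The peak of an instantaneous 1D plume sits at x = vt; there the Gaussian factor is 1 and C_max = M/(n_e·A·√(4πDt)), where n_e·A is the pore area the mass is dissolved in.
√(4πDt) = √(4π × 0.172 × 790) = 41.32 m, so C_max = 0.321/(0.32 × 3.28 × 41.32) = 0.00740 kg/m³.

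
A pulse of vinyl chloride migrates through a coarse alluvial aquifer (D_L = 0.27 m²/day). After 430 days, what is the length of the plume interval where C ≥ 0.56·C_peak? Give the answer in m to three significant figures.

32.8 m

The plume is Gaussian with σ = √(2Dt) = √(2 × 0.27 × 430) = 15.24 m.
C/C_peak = exp(−Δx²/(2σ²)) = 0.56 ⇒ Δx = σ·√(−2 ln 0.56) = 15.24 × 1.077 = 16.41 m.
Width = 2Δx = 32.8 m.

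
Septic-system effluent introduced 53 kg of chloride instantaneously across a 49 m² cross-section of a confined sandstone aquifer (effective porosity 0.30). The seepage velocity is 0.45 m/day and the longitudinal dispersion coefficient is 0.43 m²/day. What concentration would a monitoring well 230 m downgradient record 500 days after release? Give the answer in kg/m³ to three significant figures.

For an instantaneous plane source, C(x,t) = M/(n_e·A·√(4πDt)) · exp(−(x−vt)²/(4Dt)), with n_e·A the pore (flow) area.
Plume center vt = 0.45 × 500 = 225 m, so the well at 230 m is 5 m downgradient of the peak.
√(4πDt) = 51.98 m, giving peak height M/(n_e·A·√(4πDt)) = 53/(0.30 × 49 × 51.98) = 0.06936 kg/m³.
(x−vt)²/(4Dt) = (5)²/(4 × 0.43 × 500) = 0.02907; exp(−0.02907) = 0.9713.
C = 0.06936 × 0.9713 = 0.0674 kg/m³.

0.0674 kg/m³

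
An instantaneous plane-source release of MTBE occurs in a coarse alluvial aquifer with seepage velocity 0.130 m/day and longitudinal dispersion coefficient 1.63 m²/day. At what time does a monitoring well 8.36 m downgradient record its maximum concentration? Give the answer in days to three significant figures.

For the 1D instantaneous-source solution, setting ∂C/∂t = 0 at fixed x gives v²t² + 2Dt − x² = 0, so t = (√(D² + v²x²) − D)/v².
√(D² + v²x²) = √(1.63² + 0.130² × 8.36²) = 1.959; v² = 0.0169.
t = (1.959 − 1.63)/0.0169 = 19.5 days (vs. the pure-advection estimate x/v = 64.3 d).

19.5 days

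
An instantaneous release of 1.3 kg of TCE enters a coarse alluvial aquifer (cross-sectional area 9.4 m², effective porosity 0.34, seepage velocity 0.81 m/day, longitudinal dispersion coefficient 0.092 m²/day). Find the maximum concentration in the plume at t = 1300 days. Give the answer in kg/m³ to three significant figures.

0.0105 kg/m³

The peak of an instantaneous 1D plume sits at x = vt; there the Gaussian factor is 1 and C_max = M/(n_e·A·√(4πDt)), where n_e·A is the pore area the mass is dissolved in.
√(4πDt) = √(4π × 0.092 × 1300) = 38.77 m, so C_max = 1.3/(0.34 × 9.4 × 38.77) = 0.0105 kg/m³.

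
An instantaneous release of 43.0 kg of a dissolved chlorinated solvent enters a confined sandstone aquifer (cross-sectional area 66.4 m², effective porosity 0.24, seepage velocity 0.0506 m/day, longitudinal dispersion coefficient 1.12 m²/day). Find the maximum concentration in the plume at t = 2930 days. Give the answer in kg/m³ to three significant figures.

The peak of an instantaneous 1D plume sits at x = vt; there the Gaussian factor is 1 and C_max = M/(n_e·A·√(4πDt)), where n_e·A is the pore area the mass is dissolved in.
√(4πDt) = √(4π × 1.12 × 2930) = 203.1 m, so C_max = 43.0/(0.24 × 66.4 × 203.1) = 0.0133 kg/m³.

0.0133 kg/m³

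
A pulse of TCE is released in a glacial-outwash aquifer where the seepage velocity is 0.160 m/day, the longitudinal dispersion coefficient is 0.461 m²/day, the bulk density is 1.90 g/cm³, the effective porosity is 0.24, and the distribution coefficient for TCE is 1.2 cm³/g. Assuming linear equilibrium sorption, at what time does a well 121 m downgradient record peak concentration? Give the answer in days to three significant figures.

Retardation factor R = 1 + ρ_b·K_d/n = 1 + 1.90 × 1.2/0.24 = 10.50.
Sorption retards both mechanisms: v_R = v/R = 0.01524 m/day, D_R = D/R = 0.04390 m²/day.
Peak time from v_R²t² + 2D_R t − x² = 0: t = (√(D_R² + v_R²x²) − D_R)/v_R².
√(D_R² + v_R²x²) = √(0.04390² + 0.01524² × 121²) = 1.845; v_R² = 0.0002323.
t = (1.845 − 0.04390)/0.0002323 = 7750 days.

7750 days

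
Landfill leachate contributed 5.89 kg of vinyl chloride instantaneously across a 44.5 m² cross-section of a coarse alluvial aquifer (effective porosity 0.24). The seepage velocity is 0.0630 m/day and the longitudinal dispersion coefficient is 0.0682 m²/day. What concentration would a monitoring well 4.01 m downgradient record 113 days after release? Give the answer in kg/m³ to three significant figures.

0.0410 kg/m³

For an instantaneous plane source, C(x,t) = M/(n_e·A·√(4πDt)) · exp(−(x−vt)²/(4Dt)), with n_e·A the pore (flow) area.
Plume center vt = 0.0630 × 113 = 7.119 m, so the well at 4.01 m is 3.109 m upgradient of the peak.
√(4πDt) = 9.841 m, giving peak height M/(n_e·A·√(4πDt)) = 5.89/(0.24 × 44.5 × 9.841) = 0.05604 kg/m³.
(x−vt)²/(4Dt) = (-3.109)²/(4 × 0.0682 × 113) = 0.3136; exp(−0.3136) = 0.7308.
C = 0.05604 × 0.7308 = 0.0410 kg/m³.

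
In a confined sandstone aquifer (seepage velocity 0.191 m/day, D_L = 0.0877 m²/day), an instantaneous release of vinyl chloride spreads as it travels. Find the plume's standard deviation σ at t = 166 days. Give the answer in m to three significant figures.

5.40 m

Dispersive spreading gives a Gaussian with σ² = 2Dt; advection only shifts the center.
σ = √(2 × 0.0877 × 166) = 5.40 m.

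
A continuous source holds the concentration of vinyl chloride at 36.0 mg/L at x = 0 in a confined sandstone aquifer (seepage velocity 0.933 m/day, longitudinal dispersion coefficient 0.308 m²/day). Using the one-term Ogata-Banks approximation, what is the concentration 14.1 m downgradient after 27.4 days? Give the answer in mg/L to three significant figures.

35.9 mg/L

For a continuous step input, C/C₀ ≈ ½·erfc((x−vt)/(2√(Dt))).
vt = 0.933 × 27.4 = 25.5642 m and 2√(Dt) = 2√(0.308 × 27.4) = 5.810 m.
Argument (x−vt)/(2√(Dt)) = (14.1 − 25.5642)/5.810 = -1.973; ½·erfc(-1.973) = 0.9974.
C = 36.0 × 0.9974 = 35.9 mg/L.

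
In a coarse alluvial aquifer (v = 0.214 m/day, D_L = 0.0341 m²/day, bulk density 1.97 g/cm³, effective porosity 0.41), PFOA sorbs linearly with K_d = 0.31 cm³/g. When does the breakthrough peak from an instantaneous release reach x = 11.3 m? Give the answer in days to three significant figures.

Retardation factor R = 1 + ρ_b·K_d/n = 1 + 1.97 × 0.31/0.41 = 2.490.
Sorption retards both mechanisms: v_R = v/R = 0.08594 m/day, D_R = D/R = 0.01369 m²/day.
Peak time from v_R²t² + 2D_R t − x² = 0: t = (√(D_R² + v_R²x²) − D_R)/v_R².
√(D_R² + v_R²x²) = √(0.01369² + 0.08594² × 11.3²) = 0.9712; v_R² = 0.007386.
t = (0.9712 − 0.01369)/0.007386 = 130 days.

130 days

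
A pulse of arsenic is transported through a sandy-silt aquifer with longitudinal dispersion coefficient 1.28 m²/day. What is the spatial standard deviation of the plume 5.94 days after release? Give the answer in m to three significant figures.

3.90 m

Dispersive spreading gives a Gaussian with σ² = 2Dt; advection only shifts the center.
σ = √(2 × 1.28 × 5.94) = 3.90 m.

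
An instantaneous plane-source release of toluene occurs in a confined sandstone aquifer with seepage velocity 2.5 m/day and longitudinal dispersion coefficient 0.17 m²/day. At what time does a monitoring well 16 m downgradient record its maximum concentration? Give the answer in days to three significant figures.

For the 1D instantaneous-source solution, setting ∂C/∂t = 0 at fixed x gives v²t² + 2Dt − x² = 0, so t = (√(D² + v²x²) − D)/v².
√(D² + v²x²) = √(0.17² + 2.5² × 16²) = 40.00; v² = 6.25.
t = (40.00 − 0.17)/6.25 = 6.37 days (vs. the pure-advection estimate x/v = 6.40 d).

6.37 days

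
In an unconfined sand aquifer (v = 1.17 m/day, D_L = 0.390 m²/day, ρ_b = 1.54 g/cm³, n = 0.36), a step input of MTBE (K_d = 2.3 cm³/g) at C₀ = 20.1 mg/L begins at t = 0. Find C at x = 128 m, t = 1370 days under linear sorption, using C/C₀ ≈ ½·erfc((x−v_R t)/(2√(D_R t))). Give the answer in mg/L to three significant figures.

Retardation factor R = 1 + ρ_b·K_d/n = 1 + 1.54 × 2.3/0.36 = 10.84.
Sorption retards both mechanisms: v_R = v/R = 0.1079 m/day, D_R = D/R = 0.03598 m²/day.
v_R·t = 0.1079 × 1370 = 147.823 m; 2√(D_R t) = 14.04 m; argument = (128 − 147.823)/14.04 = -1.412.
C = C₀ × ½·erfc(-1.412) = 20.1 × 0.9771 = 19.6 mg/L.

19.6 mg/L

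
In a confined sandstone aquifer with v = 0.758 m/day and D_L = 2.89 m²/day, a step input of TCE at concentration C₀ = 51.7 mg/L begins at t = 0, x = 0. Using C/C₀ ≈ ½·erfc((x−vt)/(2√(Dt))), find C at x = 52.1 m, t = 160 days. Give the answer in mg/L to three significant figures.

51.1 mg/L

For a continuous step input, C/C₀ ≈ ½·erfc((x−vt)/(2√(Dt))).
vt = 0.758 × 160 = 121.28 m and 2√(Dt) = 2√(2.89 × 160) = 43.01 m.
Argument (x−vt)/(2√(Dt)) = (52.1 − 121.28)/43.01 = -1.608; ½·erfc(-1.608) = 0.9885.
C = 51.7 × 0.9885 = 51.1 mg/L.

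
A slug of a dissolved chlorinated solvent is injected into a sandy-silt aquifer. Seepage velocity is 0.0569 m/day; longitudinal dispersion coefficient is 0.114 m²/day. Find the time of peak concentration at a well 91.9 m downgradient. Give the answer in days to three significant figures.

For the 1D instantaneous-source solution, setting ∂C/∂t = 0 at fixed x gives v²t² + 2Dt − x² = 0, so t = (√(D² + v²x²) − D)/v².
√(D² + v²x²) = √(0.114² + 0.0569² × 91.9²) = 5.230; v² = 0.00323761.
t = (5.230 − 0.114)/0.00323761 = 1580 days (vs. the pure-advection estimate x/v = 1620 d).

1580 days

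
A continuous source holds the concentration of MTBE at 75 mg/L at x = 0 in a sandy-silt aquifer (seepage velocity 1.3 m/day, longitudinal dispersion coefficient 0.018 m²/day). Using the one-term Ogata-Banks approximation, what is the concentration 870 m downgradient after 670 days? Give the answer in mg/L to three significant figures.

43.6 mg/L

For a continuous step input, C/C₀ ≈ ½·erfc((x−vt)/(2√(Dt))).
vt = 1.3 × 670 = 871 m and 2√(Dt) = 2√(0.018 × 670) = 6.946 m.
Argument (x−vt)/(2√(Dt)) = (870 − 871)/6.946 = -0.1440; ½·erfc(-0.1440) = 0.5807.
C = 75 × 0.5807 = 43.6 mg/L.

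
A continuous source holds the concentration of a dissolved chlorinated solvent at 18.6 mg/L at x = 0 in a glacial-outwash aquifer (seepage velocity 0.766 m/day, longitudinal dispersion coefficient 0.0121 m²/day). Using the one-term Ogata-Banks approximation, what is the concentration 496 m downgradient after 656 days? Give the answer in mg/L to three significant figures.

17.6 mg/L

For a continuous step input, C/C₀ ≈ ½·erfc((x−vt)/(2√(Dt))).
vt = 0.766 × 656 = 502.496 m and 2√(Dt) = 2√(0.0121 × 656) = 5.635 m.
Argument (x−vt)/(2√(Dt)) = (496 − 502.496)/5.635 = -1.153; ½·erfc(-1.153) = 0.9485.
C = 18.6 × 0.9485 = 17.6 mg/L.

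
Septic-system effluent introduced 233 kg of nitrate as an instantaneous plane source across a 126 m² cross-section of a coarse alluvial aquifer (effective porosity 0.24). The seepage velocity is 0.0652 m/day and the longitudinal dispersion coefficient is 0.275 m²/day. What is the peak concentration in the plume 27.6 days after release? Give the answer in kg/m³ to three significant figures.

0.789 kg/m³

The peak of an instantaneous 1D plume sits at x = vt; there the Gaussian factor is 1 and C_max = M/(n_e·A·√(4πDt)), where n_e·A is the pore area the mass is dissolved in.
√(4πDt) = √(4π × 0.275 × 27.6) = 9.766 m, so C_max = 233/(0.24 × 126 × 9.766) = 0.789 kg/m³.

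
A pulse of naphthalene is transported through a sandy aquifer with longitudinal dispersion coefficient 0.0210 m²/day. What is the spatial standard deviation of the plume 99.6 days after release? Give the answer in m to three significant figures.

Dispersive spreading gives a Gaussian with σ² = 2Dt; advection only shifts the center.
σ = √(2 × 0.0210 × 99.6) = 2.05 m.

2.05 m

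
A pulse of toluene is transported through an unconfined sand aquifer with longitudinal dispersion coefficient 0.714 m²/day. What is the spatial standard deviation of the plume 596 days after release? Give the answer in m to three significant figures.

29.2 m

Dispersive spreading gives a Gaussian with σ² = 2Dt; advection only shifts the center.
σ = √(2 × 0.714 × 596) = 29.2 m.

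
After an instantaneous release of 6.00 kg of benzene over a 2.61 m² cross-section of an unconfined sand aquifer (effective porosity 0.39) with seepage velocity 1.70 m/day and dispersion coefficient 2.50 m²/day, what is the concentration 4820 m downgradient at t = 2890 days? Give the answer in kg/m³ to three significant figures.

0.0145 kg/m³

For an instantaneous plane source, C(x,t) = M/(n_e·A·√(4πDt)) · exp(−(x−vt)²/(4Dt)), with n_e·A the pore (flow) area.
Plume center vt = 1.70 × 2890 = 4913 m, so the well at 4820 m is 93 m upgradient of the peak.
√(4πDt) = 301.3 m, giving peak height M/(n_e·A·√(4πDt)) = 6.00/(0.39 × 2.61 × 301.3) = 0.01956 kg/m³.
(x−vt)²/(4Dt) = (-93)²/(4 × 2.50 × 2890) = 0.2993; exp(−0.2993) = 0.7413.
C = 0.01956 × 0.7413 = 0.0145 kg/m³.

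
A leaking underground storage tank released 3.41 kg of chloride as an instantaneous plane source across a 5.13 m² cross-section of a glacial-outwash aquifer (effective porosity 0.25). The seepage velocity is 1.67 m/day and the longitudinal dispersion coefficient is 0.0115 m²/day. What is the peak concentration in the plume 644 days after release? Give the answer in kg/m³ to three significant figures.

0.276 kg/m³

The peak of an instantaneous 1D plume sits at x = vt; there the Gaussian factor is 1 and C_max = M/(n_e·A·√(4πDt)), where n_e·A is the pore area the mass is dissolved in.
√(4πDt) = √(4π × 0.0115 × 644) = 9.647 m, so C_max = 3.41/(0.25 × 5.13 × 9.647) = 0.276 kg/m³.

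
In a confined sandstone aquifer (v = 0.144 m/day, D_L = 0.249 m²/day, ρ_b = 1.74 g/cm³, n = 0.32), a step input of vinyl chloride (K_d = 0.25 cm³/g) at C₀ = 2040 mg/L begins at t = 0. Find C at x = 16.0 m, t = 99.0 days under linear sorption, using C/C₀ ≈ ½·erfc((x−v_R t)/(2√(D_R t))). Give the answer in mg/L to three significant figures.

Retardation factor R = 1 + ρ_b·K_d/n = 1 + 1.74 × 0.25/0.32 = 2.359.
Sorption retards both mechanisms: v_R = v/R = 0.06104 m/day, D_R = D/R = 0.1056 m²/day.
v_R·t = 0.06104 × 99.0 = 6.04296 m; 2√(D_R t) = 6.467 m; argument = (16.0 − 6.04296)/6.467 = 1.540.
C = C₀ × ½·erfc(1.540) = 2040 × 0.01471 = 30.0 mg/L.

30.0 mg/L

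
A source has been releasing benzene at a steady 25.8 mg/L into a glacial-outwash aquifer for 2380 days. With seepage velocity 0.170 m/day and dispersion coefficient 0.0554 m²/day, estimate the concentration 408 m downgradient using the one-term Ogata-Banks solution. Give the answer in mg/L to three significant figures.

10.8 mg/L

For a continuous step input, C/C₀ ≈ ½·erfc((x−vt)/(2√(Dt))).
vt = 0.170 × 2380 = 404.6 m and 2√(Dt) = 2√(0.0554 × 2380) = 22.97 m.
Argument (x−vt)/(2√(Dt)) = (408 − 404.6)/22.97 = 0.1480; ½·erfc(0.1480) = 0.4171.
C = 25.8 × 0.4171 = 10.8 mg/L.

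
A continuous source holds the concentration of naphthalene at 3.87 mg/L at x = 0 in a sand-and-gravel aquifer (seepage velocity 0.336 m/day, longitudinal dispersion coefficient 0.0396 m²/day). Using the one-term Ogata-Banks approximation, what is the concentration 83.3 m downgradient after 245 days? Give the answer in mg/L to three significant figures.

1.59 mg/L

For a continuous step input, C/C₀ ≈ ½·erfc((x−vt)/(2√(Dt))).
vt = 0.336 × 245 = 82.32 m and 2√(Dt) = 2√(0.0396 × 245) = 6.230 m.
Argument (x−vt)/(2√(Dt)) = (83.3 − 82.32)/6.230 = 0.1573; ½·erfc(0.1573) = 0.4120.
C = 3.87 × 0.4120 = 1.59 mg/L.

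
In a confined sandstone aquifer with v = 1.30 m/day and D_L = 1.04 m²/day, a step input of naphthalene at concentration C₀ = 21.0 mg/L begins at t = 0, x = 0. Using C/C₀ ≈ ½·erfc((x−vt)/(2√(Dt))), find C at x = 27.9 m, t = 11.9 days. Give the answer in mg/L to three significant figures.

0.131 mg/L

For a continuous step input, C/C₀ ≈ ½·erfc((x−vt)/(2√(Dt))).
vt = 1.30 × 11.9 = 15.47 m and 2√(Dt) = 2√(1.04 × 11.9) = 7.036 m.
Argument (x−vt)/(2√(Dt)) = (27.9 − 15.47)/7.036 = 1.767; ½·erfc(1.767) = 0.006229.
C = 21.0 × 0.006229 = 0.131 mg/L.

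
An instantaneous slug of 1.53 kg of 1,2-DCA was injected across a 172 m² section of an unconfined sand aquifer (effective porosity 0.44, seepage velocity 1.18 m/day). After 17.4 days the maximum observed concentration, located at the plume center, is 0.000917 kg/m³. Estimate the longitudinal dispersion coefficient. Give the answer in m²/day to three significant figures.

2.22 m²/day

At the plume center C_max = M/(n_e·A·√(4πDt)), so D = M²/(4πt·(n_e·A·C_max)²).
n_e·A·C_max = 0.44 × 172 × 0.000917 = 0.06940 kg/m.
D = 1.53²/(4π × 17.4 × 0.06940²) = 2.22 m²/day.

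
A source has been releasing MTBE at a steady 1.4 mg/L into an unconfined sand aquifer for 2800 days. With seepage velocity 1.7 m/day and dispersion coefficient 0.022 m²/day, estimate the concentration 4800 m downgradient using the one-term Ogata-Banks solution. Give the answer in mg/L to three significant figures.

0.000220 mg/L

For a continuous step input, C/C₀ ≈ ½·erfc((x−vt)/(2√(Dt))).
vt = 1.7 × 2800 = 4760 m and 2√(Dt) = 2√(0.022 × 2800) = 15.70 m.
Argument (x−vt)/(2√(Dt)) = (4800 − 4760)/15.70 = 2.548; ½·erfc(2.548) = 0.0001570.
C = 1.4 × 0.0001570 = 0.000220 mg/L.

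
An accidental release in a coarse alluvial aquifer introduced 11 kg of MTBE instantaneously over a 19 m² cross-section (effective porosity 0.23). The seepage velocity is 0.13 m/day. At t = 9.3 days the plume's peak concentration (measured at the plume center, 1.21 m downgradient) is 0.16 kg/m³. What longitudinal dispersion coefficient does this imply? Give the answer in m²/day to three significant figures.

2.12 m²/day

At the plume center C_max = M/(n_e·A·√(4πDt)), so D = M²/(4πt·(n_e·A·C_max)²).
n_e·A·C_max = 0.23 × 19 × 0.16 = 0.6992 kg/m.
D = 11²/(4π × 9.3 × 0.6992²) = 2.12 m²/day.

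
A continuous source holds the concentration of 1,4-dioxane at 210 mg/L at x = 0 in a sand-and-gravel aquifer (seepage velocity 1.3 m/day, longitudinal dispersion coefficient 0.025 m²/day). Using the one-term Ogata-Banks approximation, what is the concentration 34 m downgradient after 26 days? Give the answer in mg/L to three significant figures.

For a continuous step input, C/C₀ ≈ ½·erfc((x−vt)/(2√(Dt))).
vt = 1.3 × 26 = 33.8 m and 2√(Dt) = 2√(0.025 × 26) = 1.612 m.
Argument (x−vt)/(2√(Dt)) = (34 − 33.8)/1.612 = 0.1241; ½·erfc(0.1241) = 0.4303.
C = 210 × 0.4303 = 90.4 mg/L.

90.4 mg/L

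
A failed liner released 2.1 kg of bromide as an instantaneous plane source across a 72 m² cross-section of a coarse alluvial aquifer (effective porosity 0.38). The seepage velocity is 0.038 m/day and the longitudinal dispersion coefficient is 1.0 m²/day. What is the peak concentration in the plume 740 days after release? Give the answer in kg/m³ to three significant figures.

0.000796 kg/m³

The peak of an instantaneous 1D plume sits at x = vt; there the Gaussian factor is 1 and C_max = M/(n_e·A·√(4πDt)), where n_e·A is the pore area the mass is dissolved in.
√(4πDt) = √(4π × 1.0 × 740) = 96.43 m, so C_max = 2.1/(0.38 × 72 × 96.43) = 0.000796 kg/m³.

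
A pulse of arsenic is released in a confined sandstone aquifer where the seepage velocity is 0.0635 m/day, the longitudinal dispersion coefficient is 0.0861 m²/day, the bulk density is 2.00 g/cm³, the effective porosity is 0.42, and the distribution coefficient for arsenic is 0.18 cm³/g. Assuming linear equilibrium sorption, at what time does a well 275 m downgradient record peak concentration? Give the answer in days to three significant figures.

8000 days

Retardation factor R = 1 + ρ_b·K_d/n = 1 + 2.00 × 0.18/0.42 = 1.857.
Sorption retards both mechanisms: v_R = v/R = 0.03419 m/day, D_R = D/R = 0.04637 m²/day.
Peak time from v_R²t² + 2D_R t − x² = 0: t = (√(D_R² + v_R²x²) − D_R)/v_R².
√(D_R² + v_R²x²) = √(0.04637² + 0.03419² × 275²) = 9.402; v_R² = 0.001169.
t = (9.402 − 0.04637)/0.001169 = 8000 days.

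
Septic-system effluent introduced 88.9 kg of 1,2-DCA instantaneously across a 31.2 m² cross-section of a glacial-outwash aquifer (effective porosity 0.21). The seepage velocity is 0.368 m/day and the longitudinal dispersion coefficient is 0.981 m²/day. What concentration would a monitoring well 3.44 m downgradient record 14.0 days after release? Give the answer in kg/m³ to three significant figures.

0.979 kg/m³

For an instantaneous plane source, C(x,t) = M/(n_e·A·√(4πDt)) · exp(−(x−vt)²/(4Dt)), with n_e·A the pore (flow) area.
Plume center vt = 0.368 × 14.0 = 5.152 m, so the well at 3.44 m is 1.712 m upgradient of the peak.
√(4πDt) = 13.14 m, giving peak height M/(n_e·A·√(4πDt)) = 88.9/(0.21 × 31.2 × 13.14) = 1.033 kg/m³.
(x−vt)²/(4Dt) = (-1.712)²/(4 × 0.981 × 14.0) = 0.05335; exp(−0.05335) = 0.9480.
C = 1.033 × 0.9480 = 0.979 kg/m³.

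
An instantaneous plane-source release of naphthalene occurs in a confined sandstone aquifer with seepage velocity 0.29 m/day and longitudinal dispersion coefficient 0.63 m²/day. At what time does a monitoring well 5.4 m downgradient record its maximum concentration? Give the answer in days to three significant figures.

12.6 days

For the 1D instantaneous-source solution, setting ∂C/∂t = 0 at fixed x gives v²t² + 2Dt − x² = 0, so t = (√(D² + v²x²) − D)/v².
√(D² + v²x²) = √(0.63² + 0.29² × 5.4²) = 1.688; v² = 0.0841.
t = (1.688 − 0.63)/0.0841 = 12.6 days (vs. the pure-advection estimate x/v = 18.6 d).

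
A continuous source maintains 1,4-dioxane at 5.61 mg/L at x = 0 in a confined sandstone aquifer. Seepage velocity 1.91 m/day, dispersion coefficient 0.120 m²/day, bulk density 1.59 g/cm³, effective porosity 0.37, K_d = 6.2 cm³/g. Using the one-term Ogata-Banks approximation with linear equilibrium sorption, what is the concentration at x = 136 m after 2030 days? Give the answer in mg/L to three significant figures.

4.74 mg/L

Retardation factor R = 1 + ρ_b·K_d/n = 1 + 1.59 × 6.2/0.37 = 27.64.
Sorption retards both mechanisms: v_R = v/R = 0.06910 m/day, D_R = D/R = 0.004342 m²/day.
v_R·t = 0.06910 × 2030 = 140.273 m; 2√(D_R t) = 5.938 m; argument = (136 − 140.273)/5.938 = -0.7196.
C = C₀ × ½·erfc(-0.7196) = 5.61 × 0.8456 = 4.74 mg/L.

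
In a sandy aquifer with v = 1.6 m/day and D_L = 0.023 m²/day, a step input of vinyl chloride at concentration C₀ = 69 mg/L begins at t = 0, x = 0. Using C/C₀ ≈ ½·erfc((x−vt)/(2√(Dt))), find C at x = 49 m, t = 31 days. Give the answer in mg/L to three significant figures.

47.8 mg/L

For a continuous step input, C/C₀ ≈ ½·erfc((x−vt)/(2√(Dt))).
vt = 1.6 × 31 = 49.6 m and 2√(Dt) = 2√(0.023 × 31) = 1.689 m.
Argument (x−vt)/(2√(Dt)) = (49 − 49.6)/1.689 = -0.3552; ½·erfc(-0.3552) = 0.6923.
C = 69 × 0.6923 = 47.8 mg/L.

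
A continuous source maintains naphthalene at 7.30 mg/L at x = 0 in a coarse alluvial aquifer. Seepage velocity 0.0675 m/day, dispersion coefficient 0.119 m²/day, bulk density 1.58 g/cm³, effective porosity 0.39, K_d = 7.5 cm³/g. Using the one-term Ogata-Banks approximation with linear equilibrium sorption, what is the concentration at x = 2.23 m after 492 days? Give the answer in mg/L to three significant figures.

Retardation factor R = 1 + ρ_b·K_d/n = 1 + 1.58 × 7.5/0.39 = 31.38.
Sorption retards both mechanisms: v_R = v/R = 0.002151 m/day, D_R = D/R = 0.003792 m²/day.
v_R·t = 0.002151 × 492 = 1.058292 m; 2√(D_R t) = 2.732 m; argument = (2.23 − 1.058292)/2.732 = 0.4289.
C = C₀ × ½·erfc(0.4289) = 7.30 × 0.2721 = 1.99 mg/L.

1.99 mg/L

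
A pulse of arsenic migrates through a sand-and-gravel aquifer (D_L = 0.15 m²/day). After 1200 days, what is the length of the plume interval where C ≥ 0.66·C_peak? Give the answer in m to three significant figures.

34.6 m

The plume is Gaussian with σ = √(2Dt) = √(2 × 0.15 × 1200) = 18.97 m.
C/C_peak = exp(−Δx²/(2σ²)) = 0.66 ⇒ Δx = σ·√(−2 ln 0.66) = 18.97 × 0.9116 = 17.29 m.
Width = 2Δx = 34.6 m.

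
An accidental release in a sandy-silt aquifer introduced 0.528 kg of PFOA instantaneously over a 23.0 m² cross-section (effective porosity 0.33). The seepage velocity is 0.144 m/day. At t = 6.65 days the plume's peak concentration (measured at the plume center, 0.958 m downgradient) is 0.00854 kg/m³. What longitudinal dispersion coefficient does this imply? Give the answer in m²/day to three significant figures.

At the plume center C_max = M/(n_e·A·√(4πDt)), so D = M²/(4πt·(n_e·A·C_max)²).
n_e·A·C_max = 0.33 × 23.0 × 0.00854 = 0.06482 kg/m.
D = 0.528²/(4π × 6.65 × 0.06482²) = 0.794 m²/day.

0.794 m²/day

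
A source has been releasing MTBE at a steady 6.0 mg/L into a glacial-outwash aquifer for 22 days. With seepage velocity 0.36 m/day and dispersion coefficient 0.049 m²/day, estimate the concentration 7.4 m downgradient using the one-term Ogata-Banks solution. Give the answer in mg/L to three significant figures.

3.83 mg/L

For a continuous step input, C/C₀ ≈ ½·erfc((x−vt)/(2√(Dt))).
vt = 0.36 × 22 = 7.92 m and 2√(Dt) = 2√(0.049 × 22) = 2.077 m.
Argument (x−vt)/(2√(Dt)) = (7.4 − 7.92)/2.077 = -0.2504; ½·erfc(-0.2504) = 0.6384.
C = 6.0 × 0.6384 = 3.83 mg/L.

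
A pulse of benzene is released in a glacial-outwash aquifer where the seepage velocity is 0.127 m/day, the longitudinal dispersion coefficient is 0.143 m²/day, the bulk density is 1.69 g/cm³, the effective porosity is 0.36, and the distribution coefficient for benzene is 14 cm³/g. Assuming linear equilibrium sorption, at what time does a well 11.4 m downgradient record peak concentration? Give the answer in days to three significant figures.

5430 days

Retardation factor R = 1 + ρ_b·K_d/n = 1 + 1.69 × 14/0.36 = 66.72.
Sorption retards both mechanisms: v_R = v/R = 0.001903 m/day, D_R = D/R = 0.002143 m²/day.
Peak time from v_R²t² + 2D_R t − x² = 0: t = (√(D_R² + v_R²x²) − D_R)/v_R².
√(D_R² + v_R²x²) = √(0.002143² + 0.001903² × 11.4²) = 0.02180; v_R² = 3.621e-06.
t = (0.02180 − 0.002143)/3.621e-06 = 5430 days.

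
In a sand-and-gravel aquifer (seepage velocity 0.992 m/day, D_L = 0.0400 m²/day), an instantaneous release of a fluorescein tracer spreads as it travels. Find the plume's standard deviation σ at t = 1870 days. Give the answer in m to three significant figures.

12.2 m

Dispersive spreading gives a Gaussian with σ² = 2Dt; advection only shifts the center.
σ = √(2 × 0.0400 × 1870) = 12.2 m.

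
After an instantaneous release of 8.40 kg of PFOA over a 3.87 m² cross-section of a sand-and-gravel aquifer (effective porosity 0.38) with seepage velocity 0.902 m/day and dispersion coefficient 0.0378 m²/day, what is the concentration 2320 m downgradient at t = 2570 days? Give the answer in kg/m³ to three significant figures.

0.162 kg/m³

For an instantaneous plane source, C(x,t) = M/(n_e·A·√(4πDt)) · exp(−(x−vt)²/(4Dt)), with n_e·A the pore (flow) area.
Plume center vt = 0.902 × 2570 = 2318.14 m, so the well at 2320 m is 1.86 m downgradient of the peak.
√(4πDt) = 34.94 m, giving peak height M/(n_e·A·√(4πDt)) = 8.40/(0.38 × 3.87 × 34.94) = 0.1635 kg/m³.
(x−vt)²/(4Dt) = (1.86)²/(4 × 0.0378 × 2570) = 0.008903; exp(−0.008903) = 0.9911.
C = 0.1635 × 0.9911 = 0.162 kg/m³.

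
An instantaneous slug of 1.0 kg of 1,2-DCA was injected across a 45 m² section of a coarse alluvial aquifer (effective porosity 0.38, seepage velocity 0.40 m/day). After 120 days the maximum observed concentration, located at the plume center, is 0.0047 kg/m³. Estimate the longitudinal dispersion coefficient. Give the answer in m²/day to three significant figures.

0.103 m²/day

At the plume center C_max = M/(n_e·A·√(4πDt)), so D = M²/(4πt·(n_e·A·C_max)²).
n_e·A·C_max = 0.38 × 45 × 0.0047 = 0.08037 kg/m.
D = 1.0²/(4π × 120 × 0.08037²) = 0.103 m²/day.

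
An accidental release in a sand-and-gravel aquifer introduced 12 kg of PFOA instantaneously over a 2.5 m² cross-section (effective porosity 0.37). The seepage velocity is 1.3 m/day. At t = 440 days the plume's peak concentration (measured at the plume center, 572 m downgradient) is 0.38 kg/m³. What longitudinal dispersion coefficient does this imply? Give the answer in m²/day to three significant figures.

0.211 m²/day

At the plume center C_max = M/(n_e·A·√(4πDt)), so D = M²/(4πt·(n_e·A·C_max)²).
n_e·A·C_max = 0.37 × 2.5 × 0.38 = 0.3515 kg/m.
D = 12²/(4π × 440 × 0.3515²) = 0.211 m²/day.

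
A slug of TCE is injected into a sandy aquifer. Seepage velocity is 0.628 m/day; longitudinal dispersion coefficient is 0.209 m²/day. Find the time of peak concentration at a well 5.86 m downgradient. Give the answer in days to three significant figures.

For the 1D instantaneous-source solution, setting ∂C/∂t = 0 at fixed x gives v²t² + 2Dt − x² = 0, so t = (√(D² + v²x²) − D)/v².
√(D² + v²x²) = √(0.209² + 0.628² × 5.86²) = 3.686; v² = 0.394384.
t = (3.686 − 0.209)/0.394384 = 8.82 days (vs. the pure-advection estimate x/v = 9.33 d).

8.82 days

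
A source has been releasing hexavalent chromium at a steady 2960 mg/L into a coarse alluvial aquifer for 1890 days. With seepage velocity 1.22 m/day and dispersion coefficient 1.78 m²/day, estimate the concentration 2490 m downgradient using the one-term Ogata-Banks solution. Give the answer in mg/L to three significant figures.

36.6 mg/L

For a continuous step input, C/C₀ ≈ ½·erfc((x−vt)/(2√(Dt))).
vt = 1.22 × 1890 = 2305.8 m and 2√(Dt) = 2√(1.78 × 1890) = 116.0 m.
Argument (x−vt)/(2√(Dt)) = (2490 − 2305.8)/116.0 = 1.588; ½·erfc(1.588) = 0.01236.
C = 2960 × 0.01236 = 36.6 mg/L.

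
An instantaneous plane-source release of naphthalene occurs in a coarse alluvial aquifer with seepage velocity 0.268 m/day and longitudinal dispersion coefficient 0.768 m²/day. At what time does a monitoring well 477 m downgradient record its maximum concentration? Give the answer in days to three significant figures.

For the 1D instantaneous-source solution, setting ∂C/∂t = 0 at fixed x gives v²t² + 2Dt − x² = 0, so t = (√(D² + v²x²) − D)/v².
√(D² + v²x²) = √(0.768² + 0.268² × 477²) = 127.8; v² = 0.071824.
t = (127.8 − 0.768)/0.071824 = 1770 days (vs. the pure-advection estimate x/v = 1780 d).

1770 days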